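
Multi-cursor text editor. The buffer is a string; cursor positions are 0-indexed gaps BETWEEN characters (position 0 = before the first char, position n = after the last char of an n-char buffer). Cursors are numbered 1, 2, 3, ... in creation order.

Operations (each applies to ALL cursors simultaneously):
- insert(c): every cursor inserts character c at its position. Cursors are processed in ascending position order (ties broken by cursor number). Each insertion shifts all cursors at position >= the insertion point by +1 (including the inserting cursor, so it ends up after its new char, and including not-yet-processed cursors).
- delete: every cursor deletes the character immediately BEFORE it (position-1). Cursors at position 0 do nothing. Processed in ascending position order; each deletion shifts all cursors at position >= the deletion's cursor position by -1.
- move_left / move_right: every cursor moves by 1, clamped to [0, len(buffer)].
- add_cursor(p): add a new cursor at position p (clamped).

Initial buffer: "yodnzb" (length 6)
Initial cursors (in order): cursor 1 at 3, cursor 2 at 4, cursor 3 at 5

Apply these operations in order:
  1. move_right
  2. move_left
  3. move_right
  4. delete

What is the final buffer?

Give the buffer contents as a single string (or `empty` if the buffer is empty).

After op 1 (move_right): buffer="yodnzb" (len 6), cursors c1@4 c2@5 c3@6, authorship ......
After op 2 (move_left): buffer="yodnzb" (len 6), cursors c1@3 c2@4 c3@5, authorship ......
After op 3 (move_right): buffer="yodnzb" (len 6), cursors c1@4 c2@5 c3@6, authorship ......
After op 4 (delete): buffer="yod" (len 3), cursors c1@3 c2@3 c3@3, authorship ...

Answer: yod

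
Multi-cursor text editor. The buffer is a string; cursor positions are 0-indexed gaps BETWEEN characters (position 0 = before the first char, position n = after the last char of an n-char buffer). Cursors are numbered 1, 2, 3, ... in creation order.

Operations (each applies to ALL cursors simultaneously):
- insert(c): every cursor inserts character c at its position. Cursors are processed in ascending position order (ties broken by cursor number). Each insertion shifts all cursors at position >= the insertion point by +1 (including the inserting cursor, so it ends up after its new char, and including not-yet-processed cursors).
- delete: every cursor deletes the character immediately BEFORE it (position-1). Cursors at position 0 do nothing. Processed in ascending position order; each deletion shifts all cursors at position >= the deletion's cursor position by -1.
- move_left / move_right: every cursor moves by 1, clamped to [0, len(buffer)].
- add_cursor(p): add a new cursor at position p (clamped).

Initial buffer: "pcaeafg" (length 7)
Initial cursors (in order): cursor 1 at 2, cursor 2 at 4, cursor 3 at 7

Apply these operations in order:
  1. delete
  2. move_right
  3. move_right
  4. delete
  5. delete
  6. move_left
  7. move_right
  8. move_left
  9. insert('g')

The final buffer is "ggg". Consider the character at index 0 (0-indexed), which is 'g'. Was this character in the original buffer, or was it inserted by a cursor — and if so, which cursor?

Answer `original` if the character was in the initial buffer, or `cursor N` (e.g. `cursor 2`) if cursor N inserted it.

After op 1 (delete): buffer="paaf" (len 4), cursors c1@1 c2@2 c3@4, authorship ....
After op 2 (move_right): buffer="paaf" (len 4), cursors c1@2 c2@3 c3@4, authorship ....
After op 3 (move_right): buffer="paaf" (len 4), cursors c1@3 c2@4 c3@4, authorship ....
After op 4 (delete): buffer="p" (len 1), cursors c1@1 c2@1 c3@1, authorship .
After op 5 (delete): buffer="" (len 0), cursors c1@0 c2@0 c3@0, authorship 
After op 6 (move_left): buffer="" (len 0), cursors c1@0 c2@0 c3@0, authorship 
After op 7 (move_right): buffer="" (len 0), cursors c1@0 c2@0 c3@0, authorship 
After op 8 (move_left): buffer="" (len 0), cursors c1@0 c2@0 c3@0, authorship 
After op 9 (insert('g')): buffer="ggg" (len 3), cursors c1@3 c2@3 c3@3, authorship 123
Authorship (.=original, N=cursor N): 1 2 3
Index 0: author = 1

Answer: cursor 1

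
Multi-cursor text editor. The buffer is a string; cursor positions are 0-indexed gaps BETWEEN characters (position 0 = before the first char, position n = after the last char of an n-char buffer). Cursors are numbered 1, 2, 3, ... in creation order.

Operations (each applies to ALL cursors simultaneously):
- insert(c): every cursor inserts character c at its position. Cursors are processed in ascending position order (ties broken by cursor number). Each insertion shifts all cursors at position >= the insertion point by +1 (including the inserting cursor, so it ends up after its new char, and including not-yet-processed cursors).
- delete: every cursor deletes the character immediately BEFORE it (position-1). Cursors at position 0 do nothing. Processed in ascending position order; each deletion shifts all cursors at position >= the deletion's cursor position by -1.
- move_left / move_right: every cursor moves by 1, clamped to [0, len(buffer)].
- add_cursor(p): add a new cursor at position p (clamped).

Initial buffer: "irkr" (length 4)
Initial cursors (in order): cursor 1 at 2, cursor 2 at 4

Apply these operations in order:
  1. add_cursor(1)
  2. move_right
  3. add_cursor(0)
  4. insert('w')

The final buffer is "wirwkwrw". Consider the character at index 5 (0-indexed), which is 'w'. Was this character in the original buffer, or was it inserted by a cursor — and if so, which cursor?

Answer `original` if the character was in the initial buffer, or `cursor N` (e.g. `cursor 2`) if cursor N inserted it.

Answer: cursor 1

Derivation:
After op 1 (add_cursor(1)): buffer="irkr" (len 4), cursors c3@1 c1@2 c2@4, authorship ....
After op 2 (move_right): buffer="irkr" (len 4), cursors c3@2 c1@3 c2@4, authorship ....
After op 3 (add_cursor(0)): buffer="irkr" (len 4), cursors c4@0 c3@2 c1@3 c2@4, authorship ....
After op 4 (insert('w')): buffer="wirwkwrw" (len 8), cursors c4@1 c3@4 c1@6 c2@8, authorship 4..3.1.2
Authorship (.=original, N=cursor N): 4 . . 3 . 1 . 2
Index 5: author = 1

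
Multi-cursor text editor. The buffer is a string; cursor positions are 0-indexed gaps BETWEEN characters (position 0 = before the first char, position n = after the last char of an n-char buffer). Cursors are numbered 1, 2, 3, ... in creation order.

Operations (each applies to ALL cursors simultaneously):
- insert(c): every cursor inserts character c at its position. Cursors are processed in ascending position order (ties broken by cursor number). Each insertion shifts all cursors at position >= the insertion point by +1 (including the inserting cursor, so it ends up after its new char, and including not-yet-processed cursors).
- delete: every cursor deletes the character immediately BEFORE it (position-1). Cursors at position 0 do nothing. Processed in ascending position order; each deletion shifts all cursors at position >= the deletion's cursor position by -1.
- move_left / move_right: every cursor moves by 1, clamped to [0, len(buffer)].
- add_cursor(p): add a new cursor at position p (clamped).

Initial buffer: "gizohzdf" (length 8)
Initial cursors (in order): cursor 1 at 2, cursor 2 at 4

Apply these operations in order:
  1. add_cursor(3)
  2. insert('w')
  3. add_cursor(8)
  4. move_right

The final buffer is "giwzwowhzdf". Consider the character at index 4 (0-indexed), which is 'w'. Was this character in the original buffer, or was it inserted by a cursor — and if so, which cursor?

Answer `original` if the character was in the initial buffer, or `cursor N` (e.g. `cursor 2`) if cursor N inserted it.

After op 1 (add_cursor(3)): buffer="gizohzdf" (len 8), cursors c1@2 c3@3 c2@4, authorship ........
After op 2 (insert('w')): buffer="giwzwowhzdf" (len 11), cursors c1@3 c3@5 c2@7, authorship ..1.3.2....
After op 3 (add_cursor(8)): buffer="giwzwowhzdf" (len 11), cursors c1@3 c3@5 c2@7 c4@8, authorship ..1.3.2....
After op 4 (move_right): buffer="giwzwowhzdf" (len 11), cursors c1@4 c3@6 c2@8 c4@9, authorship ..1.3.2....
Authorship (.=original, N=cursor N): . . 1 . 3 . 2 . . . .
Index 4: author = 3

Answer: cursor 3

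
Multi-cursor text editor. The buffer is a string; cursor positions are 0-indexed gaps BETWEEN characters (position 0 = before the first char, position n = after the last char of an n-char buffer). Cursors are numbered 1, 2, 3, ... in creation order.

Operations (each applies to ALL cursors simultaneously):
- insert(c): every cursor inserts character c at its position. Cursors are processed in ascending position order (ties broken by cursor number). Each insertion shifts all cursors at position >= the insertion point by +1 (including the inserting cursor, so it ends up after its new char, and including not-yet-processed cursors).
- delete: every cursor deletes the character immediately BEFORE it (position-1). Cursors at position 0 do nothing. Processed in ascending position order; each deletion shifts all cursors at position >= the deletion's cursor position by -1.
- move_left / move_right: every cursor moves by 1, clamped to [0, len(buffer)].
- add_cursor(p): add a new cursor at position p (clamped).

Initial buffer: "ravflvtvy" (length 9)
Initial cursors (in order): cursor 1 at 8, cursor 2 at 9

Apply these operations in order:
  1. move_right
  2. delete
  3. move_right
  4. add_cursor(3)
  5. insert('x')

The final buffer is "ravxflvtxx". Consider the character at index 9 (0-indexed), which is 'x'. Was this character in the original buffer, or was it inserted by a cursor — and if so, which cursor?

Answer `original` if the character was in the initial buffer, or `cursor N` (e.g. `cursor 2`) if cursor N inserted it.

After op 1 (move_right): buffer="ravflvtvy" (len 9), cursors c1@9 c2@9, authorship .........
After op 2 (delete): buffer="ravflvt" (len 7), cursors c1@7 c2@7, authorship .......
After op 3 (move_right): buffer="ravflvt" (len 7), cursors c1@7 c2@7, authorship .......
After op 4 (add_cursor(3)): buffer="ravflvt" (len 7), cursors c3@3 c1@7 c2@7, authorship .......
After op 5 (insert('x')): buffer="ravxflvtxx" (len 10), cursors c3@4 c1@10 c2@10, authorship ...3....12
Authorship (.=original, N=cursor N): . . . 3 . . . . 1 2
Index 9: author = 2

Answer: cursor 2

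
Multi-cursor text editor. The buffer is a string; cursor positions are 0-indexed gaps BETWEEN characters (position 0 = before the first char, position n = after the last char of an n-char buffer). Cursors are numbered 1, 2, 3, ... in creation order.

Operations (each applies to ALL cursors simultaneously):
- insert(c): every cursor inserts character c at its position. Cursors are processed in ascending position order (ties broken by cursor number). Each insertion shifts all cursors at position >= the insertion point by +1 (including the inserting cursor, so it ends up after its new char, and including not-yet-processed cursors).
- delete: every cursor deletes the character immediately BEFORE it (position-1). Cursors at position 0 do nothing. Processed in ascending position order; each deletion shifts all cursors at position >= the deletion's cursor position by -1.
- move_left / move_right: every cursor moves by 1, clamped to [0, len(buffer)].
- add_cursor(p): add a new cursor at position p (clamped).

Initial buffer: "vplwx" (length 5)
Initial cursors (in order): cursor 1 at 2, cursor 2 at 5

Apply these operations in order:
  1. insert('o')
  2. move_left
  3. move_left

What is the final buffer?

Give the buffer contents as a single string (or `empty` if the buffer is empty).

Answer: vpolwxo

Derivation:
After op 1 (insert('o')): buffer="vpolwxo" (len 7), cursors c1@3 c2@7, authorship ..1...2
After op 2 (move_left): buffer="vpolwxo" (len 7), cursors c1@2 c2@6, authorship ..1...2
After op 3 (move_left): buffer="vpolwxo" (len 7), cursors c1@1 c2@5, authorship ..1...2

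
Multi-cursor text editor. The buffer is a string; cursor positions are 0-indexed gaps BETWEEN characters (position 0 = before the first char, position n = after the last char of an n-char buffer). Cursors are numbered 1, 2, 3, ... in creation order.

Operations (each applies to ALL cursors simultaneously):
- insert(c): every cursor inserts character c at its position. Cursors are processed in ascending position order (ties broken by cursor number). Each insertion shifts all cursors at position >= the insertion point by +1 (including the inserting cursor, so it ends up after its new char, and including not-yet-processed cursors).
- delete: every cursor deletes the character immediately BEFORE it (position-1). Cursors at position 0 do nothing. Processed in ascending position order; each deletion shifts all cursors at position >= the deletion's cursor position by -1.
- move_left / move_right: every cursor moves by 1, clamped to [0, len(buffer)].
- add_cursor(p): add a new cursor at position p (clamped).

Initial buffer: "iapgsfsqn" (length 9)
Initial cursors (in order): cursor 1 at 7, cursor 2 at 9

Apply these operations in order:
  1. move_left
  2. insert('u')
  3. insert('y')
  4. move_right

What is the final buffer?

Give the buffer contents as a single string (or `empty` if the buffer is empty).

Answer: iapgsfuysquyn

Derivation:
After op 1 (move_left): buffer="iapgsfsqn" (len 9), cursors c1@6 c2@8, authorship .........
After op 2 (insert('u')): buffer="iapgsfusqun" (len 11), cursors c1@7 c2@10, authorship ......1..2.
After op 3 (insert('y')): buffer="iapgsfuysquyn" (len 13), cursors c1@8 c2@12, authorship ......11..22.
After op 4 (move_right): buffer="iapgsfuysquyn" (len 13), cursors c1@9 c2@13, authorship ......11..22.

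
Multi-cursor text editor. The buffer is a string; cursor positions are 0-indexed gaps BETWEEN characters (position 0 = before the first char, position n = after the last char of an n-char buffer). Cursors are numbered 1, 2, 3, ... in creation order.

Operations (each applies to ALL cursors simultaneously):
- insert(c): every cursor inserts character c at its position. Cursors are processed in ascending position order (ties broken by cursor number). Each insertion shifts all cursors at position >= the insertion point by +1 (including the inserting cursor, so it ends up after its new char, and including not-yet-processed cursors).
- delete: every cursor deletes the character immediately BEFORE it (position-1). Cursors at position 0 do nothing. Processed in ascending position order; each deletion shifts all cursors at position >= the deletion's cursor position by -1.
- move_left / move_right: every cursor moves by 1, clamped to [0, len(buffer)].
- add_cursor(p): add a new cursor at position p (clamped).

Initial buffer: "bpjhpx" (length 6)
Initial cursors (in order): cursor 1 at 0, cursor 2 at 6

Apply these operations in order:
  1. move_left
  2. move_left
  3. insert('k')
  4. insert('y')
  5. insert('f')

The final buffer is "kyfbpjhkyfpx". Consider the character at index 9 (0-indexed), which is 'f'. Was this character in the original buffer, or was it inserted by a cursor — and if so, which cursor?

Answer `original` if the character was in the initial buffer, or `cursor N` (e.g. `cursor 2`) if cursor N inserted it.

After op 1 (move_left): buffer="bpjhpx" (len 6), cursors c1@0 c2@5, authorship ......
After op 2 (move_left): buffer="bpjhpx" (len 6), cursors c1@0 c2@4, authorship ......
After op 3 (insert('k')): buffer="kbpjhkpx" (len 8), cursors c1@1 c2@6, authorship 1....2..
After op 4 (insert('y')): buffer="kybpjhkypx" (len 10), cursors c1@2 c2@8, authorship 11....22..
After op 5 (insert('f')): buffer="kyfbpjhkyfpx" (len 12), cursors c1@3 c2@10, authorship 111....222..
Authorship (.=original, N=cursor N): 1 1 1 . . . . 2 2 2 . .
Index 9: author = 2

Answer: cursor 2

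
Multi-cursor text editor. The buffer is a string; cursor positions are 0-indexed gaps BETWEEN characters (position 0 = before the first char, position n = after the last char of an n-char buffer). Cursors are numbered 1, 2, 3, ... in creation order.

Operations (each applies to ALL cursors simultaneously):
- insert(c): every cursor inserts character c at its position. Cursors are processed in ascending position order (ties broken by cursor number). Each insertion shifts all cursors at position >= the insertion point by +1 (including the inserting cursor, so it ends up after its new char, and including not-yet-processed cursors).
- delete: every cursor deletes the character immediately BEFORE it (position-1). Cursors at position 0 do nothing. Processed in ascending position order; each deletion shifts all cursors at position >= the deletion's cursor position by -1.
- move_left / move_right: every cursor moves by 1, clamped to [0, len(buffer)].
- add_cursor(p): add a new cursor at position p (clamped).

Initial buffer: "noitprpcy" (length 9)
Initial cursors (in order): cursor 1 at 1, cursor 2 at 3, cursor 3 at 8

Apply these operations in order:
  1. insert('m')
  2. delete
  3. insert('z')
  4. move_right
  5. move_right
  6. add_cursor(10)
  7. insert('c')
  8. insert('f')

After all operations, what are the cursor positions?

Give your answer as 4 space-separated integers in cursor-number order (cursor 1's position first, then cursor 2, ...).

After op 1 (insert('m')): buffer="nmoimtprpcmy" (len 12), cursors c1@2 c2@5 c3@11, authorship .1..2.....3.
After op 2 (delete): buffer="noitprpcy" (len 9), cursors c1@1 c2@3 c3@8, authorship .........
After op 3 (insert('z')): buffer="nzoiztprpczy" (len 12), cursors c1@2 c2@5 c3@11, authorship .1..2.....3.
After op 4 (move_right): buffer="nzoiztprpczy" (len 12), cursors c1@3 c2@6 c3@12, authorship .1..2.....3.
After op 5 (move_right): buffer="nzoiztprpczy" (len 12), cursors c1@4 c2@7 c3@12, authorship .1..2.....3.
After op 6 (add_cursor(10)): buffer="nzoiztprpczy" (len 12), cursors c1@4 c2@7 c4@10 c3@12, authorship .1..2.....3.
After op 7 (insert('c')): buffer="nzoicztpcrpcczyc" (len 16), cursors c1@5 c2@9 c4@13 c3@16, authorship .1..12..2...43.3
After op 8 (insert('f')): buffer="nzoicfztpcfrpccfzycf" (len 20), cursors c1@6 c2@11 c4@16 c3@20, authorship .1..112..22...443.33

Answer: 6 11 20 16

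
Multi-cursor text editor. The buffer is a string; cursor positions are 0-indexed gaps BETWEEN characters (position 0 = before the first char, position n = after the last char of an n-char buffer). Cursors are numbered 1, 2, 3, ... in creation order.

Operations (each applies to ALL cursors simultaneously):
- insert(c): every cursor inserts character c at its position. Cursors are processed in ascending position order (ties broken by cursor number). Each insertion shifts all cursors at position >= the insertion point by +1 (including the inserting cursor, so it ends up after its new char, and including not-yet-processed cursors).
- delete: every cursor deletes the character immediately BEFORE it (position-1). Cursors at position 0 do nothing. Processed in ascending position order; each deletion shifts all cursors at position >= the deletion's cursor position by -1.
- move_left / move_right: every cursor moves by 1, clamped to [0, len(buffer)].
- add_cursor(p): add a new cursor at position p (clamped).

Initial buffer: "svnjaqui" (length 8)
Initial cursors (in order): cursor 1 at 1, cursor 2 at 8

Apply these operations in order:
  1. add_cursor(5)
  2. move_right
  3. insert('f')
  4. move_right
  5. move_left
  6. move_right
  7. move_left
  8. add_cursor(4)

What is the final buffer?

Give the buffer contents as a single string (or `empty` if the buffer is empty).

Answer: svfnjaqfuif

Derivation:
After op 1 (add_cursor(5)): buffer="svnjaqui" (len 8), cursors c1@1 c3@5 c2@8, authorship ........
After op 2 (move_right): buffer="svnjaqui" (len 8), cursors c1@2 c3@6 c2@8, authorship ........
After op 3 (insert('f')): buffer="svfnjaqfuif" (len 11), cursors c1@3 c3@8 c2@11, authorship ..1....3..2
After op 4 (move_right): buffer="svfnjaqfuif" (len 11), cursors c1@4 c3@9 c2@11, authorship ..1....3..2
After op 5 (move_left): buffer="svfnjaqfuif" (len 11), cursors c1@3 c3@8 c2@10, authorship ..1....3..2
After op 6 (move_right): buffer="svfnjaqfuif" (len 11), cursors c1@4 c3@9 c2@11, authorship ..1....3..2
After op 7 (move_left): buffer="svfnjaqfuif" (len 11), cursors c1@3 c3@8 c2@10, authorship ..1....3..2
After op 8 (add_cursor(4)): buffer="svfnjaqfuif" (len 11), cursors c1@3 c4@4 c3@8 c2@10, authorship ..1....3..2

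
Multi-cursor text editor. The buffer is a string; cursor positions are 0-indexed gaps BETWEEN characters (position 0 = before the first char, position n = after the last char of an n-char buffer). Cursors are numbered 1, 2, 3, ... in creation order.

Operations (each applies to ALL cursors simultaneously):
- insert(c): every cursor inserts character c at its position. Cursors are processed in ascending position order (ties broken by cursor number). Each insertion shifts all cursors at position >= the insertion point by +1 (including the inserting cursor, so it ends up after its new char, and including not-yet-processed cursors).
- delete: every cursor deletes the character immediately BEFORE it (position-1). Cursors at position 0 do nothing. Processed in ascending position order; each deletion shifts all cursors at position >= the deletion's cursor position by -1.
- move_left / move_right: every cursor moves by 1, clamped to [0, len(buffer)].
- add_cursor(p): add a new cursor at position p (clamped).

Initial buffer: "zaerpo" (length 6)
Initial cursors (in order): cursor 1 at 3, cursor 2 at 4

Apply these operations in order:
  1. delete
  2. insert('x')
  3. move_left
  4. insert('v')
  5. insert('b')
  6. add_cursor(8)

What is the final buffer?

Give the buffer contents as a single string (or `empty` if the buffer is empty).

After op 1 (delete): buffer="zapo" (len 4), cursors c1@2 c2@2, authorship ....
After op 2 (insert('x')): buffer="zaxxpo" (len 6), cursors c1@4 c2@4, authorship ..12..
After op 3 (move_left): buffer="zaxxpo" (len 6), cursors c1@3 c2@3, authorship ..12..
After op 4 (insert('v')): buffer="zaxvvxpo" (len 8), cursors c1@5 c2@5, authorship ..1122..
After op 5 (insert('b')): buffer="zaxvvbbxpo" (len 10), cursors c1@7 c2@7, authorship ..112122..
After op 6 (add_cursor(8)): buffer="zaxvvbbxpo" (len 10), cursors c1@7 c2@7 c3@8, authorship ..112122..

Answer: zaxvvbbxpo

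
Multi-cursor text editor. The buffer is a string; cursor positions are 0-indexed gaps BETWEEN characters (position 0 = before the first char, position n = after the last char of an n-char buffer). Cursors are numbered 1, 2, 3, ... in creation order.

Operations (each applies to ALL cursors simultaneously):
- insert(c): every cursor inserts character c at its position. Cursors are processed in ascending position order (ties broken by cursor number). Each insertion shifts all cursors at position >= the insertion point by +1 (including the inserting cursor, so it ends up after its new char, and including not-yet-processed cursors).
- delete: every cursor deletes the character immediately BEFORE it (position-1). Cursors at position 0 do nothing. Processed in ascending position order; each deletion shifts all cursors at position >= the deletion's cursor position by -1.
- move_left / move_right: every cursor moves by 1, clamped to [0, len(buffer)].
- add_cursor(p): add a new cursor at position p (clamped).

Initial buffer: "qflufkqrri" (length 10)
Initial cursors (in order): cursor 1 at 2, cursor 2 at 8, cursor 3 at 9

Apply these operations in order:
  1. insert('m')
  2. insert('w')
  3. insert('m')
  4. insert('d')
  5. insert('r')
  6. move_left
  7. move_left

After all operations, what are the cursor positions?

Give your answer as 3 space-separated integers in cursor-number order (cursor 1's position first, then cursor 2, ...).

Answer: 5 16 22

Derivation:
After op 1 (insert('m')): buffer="qfmlufkqrmrmi" (len 13), cursors c1@3 c2@10 c3@12, authorship ..1......2.3.
After op 2 (insert('w')): buffer="qfmwlufkqrmwrmwi" (len 16), cursors c1@4 c2@12 c3@15, authorship ..11......22.33.
After op 3 (insert('m')): buffer="qfmwmlufkqrmwmrmwmi" (len 19), cursors c1@5 c2@14 c3@18, authorship ..111......222.333.
After op 4 (insert('d')): buffer="qfmwmdlufkqrmwmdrmwmdi" (len 22), cursors c1@6 c2@16 c3@21, authorship ..1111......2222.3333.
After op 5 (insert('r')): buffer="qfmwmdrlufkqrmwmdrrmwmdri" (len 25), cursors c1@7 c2@18 c3@24, authorship ..11111......22222.33333.
After op 6 (move_left): buffer="qfmwmdrlufkqrmwmdrrmwmdri" (len 25), cursors c1@6 c2@17 c3@23, authorship ..11111......22222.33333.
After op 7 (move_left): buffer="qfmwmdrlufkqrmwmdrrmwmdri" (len 25), cursors c1@5 c2@16 c3@22, authorship ..11111......22222.33333.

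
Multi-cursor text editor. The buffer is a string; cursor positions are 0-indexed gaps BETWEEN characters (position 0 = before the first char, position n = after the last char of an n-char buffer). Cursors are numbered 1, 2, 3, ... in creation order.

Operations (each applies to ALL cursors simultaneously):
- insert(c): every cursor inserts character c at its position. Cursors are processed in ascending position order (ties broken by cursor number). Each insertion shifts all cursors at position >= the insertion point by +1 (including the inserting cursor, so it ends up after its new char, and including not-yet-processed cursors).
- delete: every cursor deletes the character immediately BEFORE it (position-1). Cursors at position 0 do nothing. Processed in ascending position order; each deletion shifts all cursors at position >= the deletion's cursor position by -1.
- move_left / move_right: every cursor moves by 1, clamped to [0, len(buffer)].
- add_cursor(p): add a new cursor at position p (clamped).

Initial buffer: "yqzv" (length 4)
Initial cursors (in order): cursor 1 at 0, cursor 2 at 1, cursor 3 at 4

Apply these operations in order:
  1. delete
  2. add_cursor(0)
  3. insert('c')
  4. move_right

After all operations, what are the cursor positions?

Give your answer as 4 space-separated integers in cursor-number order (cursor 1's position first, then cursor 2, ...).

Answer: 4 4 6 4

Derivation:
After op 1 (delete): buffer="qz" (len 2), cursors c1@0 c2@0 c3@2, authorship ..
After op 2 (add_cursor(0)): buffer="qz" (len 2), cursors c1@0 c2@0 c4@0 c3@2, authorship ..
After op 3 (insert('c')): buffer="cccqzc" (len 6), cursors c1@3 c2@3 c4@3 c3@6, authorship 124..3
After op 4 (move_right): buffer="cccqzc" (len 6), cursors c1@4 c2@4 c4@4 c3@6, authorship 124..3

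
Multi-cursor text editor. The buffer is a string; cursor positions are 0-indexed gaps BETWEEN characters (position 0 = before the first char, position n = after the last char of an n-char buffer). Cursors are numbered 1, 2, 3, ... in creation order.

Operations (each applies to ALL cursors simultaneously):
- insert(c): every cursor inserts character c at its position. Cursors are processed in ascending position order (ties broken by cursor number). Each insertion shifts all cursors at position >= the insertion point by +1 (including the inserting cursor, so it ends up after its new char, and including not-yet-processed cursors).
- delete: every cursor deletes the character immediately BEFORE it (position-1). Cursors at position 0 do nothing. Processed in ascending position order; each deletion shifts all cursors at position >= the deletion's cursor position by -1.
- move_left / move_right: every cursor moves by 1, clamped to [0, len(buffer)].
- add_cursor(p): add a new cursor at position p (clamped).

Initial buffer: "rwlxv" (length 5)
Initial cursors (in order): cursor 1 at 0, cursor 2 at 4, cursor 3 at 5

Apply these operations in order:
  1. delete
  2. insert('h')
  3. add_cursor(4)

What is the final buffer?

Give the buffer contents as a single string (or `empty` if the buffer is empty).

After op 1 (delete): buffer="rwl" (len 3), cursors c1@0 c2@3 c3@3, authorship ...
After op 2 (insert('h')): buffer="hrwlhh" (len 6), cursors c1@1 c2@6 c3@6, authorship 1...23
After op 3 (add_cursor(4)): buffer="hrwlhh" (len 6), cursors c1@1 c4@4 c2@6 c3@6, authorship 1...23

Answer: hrwlhh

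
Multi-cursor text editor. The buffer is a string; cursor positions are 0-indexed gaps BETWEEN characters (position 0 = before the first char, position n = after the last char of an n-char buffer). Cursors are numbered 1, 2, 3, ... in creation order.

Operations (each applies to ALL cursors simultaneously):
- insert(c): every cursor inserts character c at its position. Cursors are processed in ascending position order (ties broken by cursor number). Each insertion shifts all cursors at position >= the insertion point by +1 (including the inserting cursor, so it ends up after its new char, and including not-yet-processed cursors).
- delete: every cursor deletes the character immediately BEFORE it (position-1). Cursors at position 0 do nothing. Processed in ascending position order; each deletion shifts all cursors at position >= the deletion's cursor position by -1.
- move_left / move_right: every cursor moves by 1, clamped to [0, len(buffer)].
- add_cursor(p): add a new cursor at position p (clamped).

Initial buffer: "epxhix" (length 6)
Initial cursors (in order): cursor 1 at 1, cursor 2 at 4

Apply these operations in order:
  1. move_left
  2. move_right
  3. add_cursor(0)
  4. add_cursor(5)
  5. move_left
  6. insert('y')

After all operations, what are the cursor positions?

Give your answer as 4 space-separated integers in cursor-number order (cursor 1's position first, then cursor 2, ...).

After op 1 (move_left): buffer="epxhix" (len 6), cursors c1@0 c2@3, authorship ......
After op 2 (move_right): buffer="epxhix" (len 6), cursors c1@1 c2@4, authorship ......
After op 3 (add_cursor(0)): buffer="epxhix" (len 6), cursors c3@0 c1@1 c2@4, authorship ......
After op 4 (add_cursor(5)): buffer="epxhix" (len 6), cursors c3@0 c1@1 c2@4 c4@5, authorship ......
After op 5 (move_left): buffer="epxhix" (len 6), cursors c1@0 c3@0 c2@3 c4@4, authorship ......
After op 6 (insert('y')): buffer="yyepxyhyix" (len 10), cursors c1@2 c3@2 c2@6 c4@8, authorship 13...2.4..

Answer: 2 6 2 8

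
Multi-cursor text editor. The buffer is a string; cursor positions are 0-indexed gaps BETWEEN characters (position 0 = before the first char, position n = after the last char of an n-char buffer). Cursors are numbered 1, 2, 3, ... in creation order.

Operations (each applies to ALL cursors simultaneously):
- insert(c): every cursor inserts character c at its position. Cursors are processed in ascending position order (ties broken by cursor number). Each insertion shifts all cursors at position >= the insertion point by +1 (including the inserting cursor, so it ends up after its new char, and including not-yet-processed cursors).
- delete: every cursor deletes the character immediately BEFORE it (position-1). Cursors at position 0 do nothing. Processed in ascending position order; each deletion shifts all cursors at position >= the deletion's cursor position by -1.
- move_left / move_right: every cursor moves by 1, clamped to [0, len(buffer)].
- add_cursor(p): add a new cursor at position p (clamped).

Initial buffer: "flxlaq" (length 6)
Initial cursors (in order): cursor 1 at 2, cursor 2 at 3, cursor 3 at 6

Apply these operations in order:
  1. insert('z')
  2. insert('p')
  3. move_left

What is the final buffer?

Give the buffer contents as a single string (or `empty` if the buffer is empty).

After op 1 (insert('z')): buffer="flzxzlaqz" (len 9), cursors c1@3 c2@5 c3@9, authorship ..1.2...3
After op 2 (insert('p')): buffer="flzpxzplaqzp" (len 12), cursors c1@4 c2@7 c3@12, authorship ..11.22...33
After op 3 (move_left): buffer="flzpxzplaqzp" (len 12), cursors c1@3 c2@6 c3@11, authorship ..11.22...33

Answer: flzpxzplaqzp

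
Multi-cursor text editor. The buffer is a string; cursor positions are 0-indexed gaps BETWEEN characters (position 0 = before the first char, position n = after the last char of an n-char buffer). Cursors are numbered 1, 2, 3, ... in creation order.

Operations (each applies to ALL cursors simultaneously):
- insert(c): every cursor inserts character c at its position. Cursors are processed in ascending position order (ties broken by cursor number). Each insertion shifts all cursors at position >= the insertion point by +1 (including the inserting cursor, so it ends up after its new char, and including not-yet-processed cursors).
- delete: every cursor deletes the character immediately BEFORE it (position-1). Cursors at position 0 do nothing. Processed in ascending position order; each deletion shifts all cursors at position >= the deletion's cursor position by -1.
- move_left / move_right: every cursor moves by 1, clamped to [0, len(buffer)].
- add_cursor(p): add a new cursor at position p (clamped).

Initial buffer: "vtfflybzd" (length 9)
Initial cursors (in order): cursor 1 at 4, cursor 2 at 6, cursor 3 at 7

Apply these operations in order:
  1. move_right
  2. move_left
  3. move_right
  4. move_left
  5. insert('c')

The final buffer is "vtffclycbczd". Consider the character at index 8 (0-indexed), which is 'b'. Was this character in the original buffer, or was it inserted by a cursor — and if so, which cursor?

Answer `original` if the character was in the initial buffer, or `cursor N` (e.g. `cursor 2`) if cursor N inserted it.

Answer: original

Derivation:
After op 1 (move_right): buffer="vtfflybzd" (len 9), cursors c1@5 c2@7 c3@8, authorship .........
After op 2 (move_left): buffer="vtfflybzd" (len 9), cursors c1@4 c2@6 c3@7, authorship .........
After op 3 (move_right): buffer="vtfflybzd" (len 9), cursors c1@5 c2@7 c3@8, authorship .........
After op 4 (move_left): buffer="vtfflybzd" (len 9), cursors c1@4 c2@6 c3@7, authorship .........
After op 5 (insert('c')): buffer="vtffclycbczd" (len 12), cursors c1@5 c2@8 c3@10, authorship ....1..2.3..
Authorship (.=original, N=cursor N): . . . . 1 . . 2 . 3 . .
Index 8: author = original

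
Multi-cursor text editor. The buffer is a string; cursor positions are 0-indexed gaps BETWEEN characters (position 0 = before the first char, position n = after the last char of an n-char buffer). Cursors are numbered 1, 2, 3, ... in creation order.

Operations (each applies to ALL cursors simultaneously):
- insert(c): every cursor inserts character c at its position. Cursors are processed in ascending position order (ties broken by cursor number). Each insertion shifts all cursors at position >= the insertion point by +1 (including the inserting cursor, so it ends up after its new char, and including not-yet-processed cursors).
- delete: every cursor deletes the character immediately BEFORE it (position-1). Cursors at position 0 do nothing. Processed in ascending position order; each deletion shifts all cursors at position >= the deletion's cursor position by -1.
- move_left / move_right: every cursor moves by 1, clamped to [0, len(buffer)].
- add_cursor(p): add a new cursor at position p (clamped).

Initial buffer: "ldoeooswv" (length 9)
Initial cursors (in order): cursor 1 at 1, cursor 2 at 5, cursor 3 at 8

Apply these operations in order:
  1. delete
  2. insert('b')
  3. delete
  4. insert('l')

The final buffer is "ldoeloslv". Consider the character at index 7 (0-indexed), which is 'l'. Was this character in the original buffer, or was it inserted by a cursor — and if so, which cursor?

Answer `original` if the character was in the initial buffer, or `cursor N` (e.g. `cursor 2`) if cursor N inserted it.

Answer: cursor 3

Derivation:
After op 1 (delete): buffer="doeosv" (len 6), cursors c1@0 c2@3 c3@5, authorship ......
After op 2 (insert('b')): buffer="bdoebosbv" (len 9), cursors c1@1 c2@5 c3@8, authorship 1...2..3.
After op 3 (delete): buffer="doeosv" (len 6), cursors c1@0 c2@3 c3@5, authorship ......
After op 4 (insert('l')): buffer="ldoeloslv" (len 9), cursors c1@1 c2@5 c3@8, authorship 1...2..3.
Authorship (.=original, N=cursor N): 1 . . . 2 . . 3 .
Index 7: author = 3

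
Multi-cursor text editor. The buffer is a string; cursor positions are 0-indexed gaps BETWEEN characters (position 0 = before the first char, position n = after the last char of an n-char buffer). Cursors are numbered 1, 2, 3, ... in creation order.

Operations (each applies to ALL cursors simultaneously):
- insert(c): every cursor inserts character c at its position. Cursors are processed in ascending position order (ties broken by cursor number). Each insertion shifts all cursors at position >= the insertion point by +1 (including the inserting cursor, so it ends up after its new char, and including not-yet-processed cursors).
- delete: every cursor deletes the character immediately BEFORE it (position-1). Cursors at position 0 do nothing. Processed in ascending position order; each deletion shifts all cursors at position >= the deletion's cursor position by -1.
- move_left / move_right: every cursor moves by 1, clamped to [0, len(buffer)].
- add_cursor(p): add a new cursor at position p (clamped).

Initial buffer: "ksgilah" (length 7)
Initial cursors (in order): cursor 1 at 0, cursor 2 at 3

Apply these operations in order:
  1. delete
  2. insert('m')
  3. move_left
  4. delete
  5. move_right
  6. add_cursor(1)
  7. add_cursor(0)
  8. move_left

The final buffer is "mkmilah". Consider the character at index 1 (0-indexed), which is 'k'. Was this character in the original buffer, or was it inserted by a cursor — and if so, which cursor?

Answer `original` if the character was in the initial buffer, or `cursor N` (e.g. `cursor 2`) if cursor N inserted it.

After op 1 (delete): buffer="ksilah" (len 6), cursors c1@0 c2@2, authorship ......
After op 2 (insert('m')): buffer="mksmilah" (len 8), cursors c1@1 c2@4, authorship 1..2....
After op 3 (move_left): buffer="mksmilah" (len 8), cursors c1@0 c2@3, authorship 1..2....
After op 4 (delete): buffer="mkmilah" (len 7), cursors c1@0 c2@2, authorship 1.2....
After op 5 (move_right): buffer="mkmilah" (len 7), cursors c1@1 c2@3, authorship 1.2....
After op 6 (add_cursor(1)): buffer="mkmilah" (len 7), cursors c1@1 c3@1 c2@3, authorship 1.2....
After op 7 (add_cursor(0)): buffer="mkmilah" (len 7), cursors c4@0 c1@1 c3@1 c2@3, authorship 1.2....
After op 8 (move_left): buffer="mkmilah" (len 7), cursors c1@0 c3@0 c4@0 c2@2, authorship 1.2....
Authorship (.=original, N=cursor N): 1 . 2 . . . .
Index 1: author = original

Answer: original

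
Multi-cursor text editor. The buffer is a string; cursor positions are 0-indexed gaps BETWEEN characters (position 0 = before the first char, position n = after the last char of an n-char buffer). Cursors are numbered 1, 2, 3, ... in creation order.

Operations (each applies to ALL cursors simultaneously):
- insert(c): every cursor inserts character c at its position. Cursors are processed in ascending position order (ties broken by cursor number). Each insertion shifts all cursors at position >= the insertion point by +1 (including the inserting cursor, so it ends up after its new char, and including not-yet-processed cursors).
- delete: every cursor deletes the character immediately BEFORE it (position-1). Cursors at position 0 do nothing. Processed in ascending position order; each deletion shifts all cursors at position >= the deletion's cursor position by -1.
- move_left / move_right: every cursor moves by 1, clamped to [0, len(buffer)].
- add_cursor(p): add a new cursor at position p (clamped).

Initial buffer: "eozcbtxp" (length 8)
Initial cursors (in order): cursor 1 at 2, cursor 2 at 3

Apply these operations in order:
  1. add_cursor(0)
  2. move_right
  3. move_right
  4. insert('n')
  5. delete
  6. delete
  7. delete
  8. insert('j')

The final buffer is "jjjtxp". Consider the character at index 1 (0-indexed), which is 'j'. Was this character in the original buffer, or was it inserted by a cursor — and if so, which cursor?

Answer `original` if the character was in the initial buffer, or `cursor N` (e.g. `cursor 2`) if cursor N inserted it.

Answer: cursor 2

Derivation:
After op 1 (add_cursor(0)): buffer="eozcbtxp" (len 8), cursors c3@0 c1@2 c2@3, authorship ........
After op 2 (move_right): buffer="eozcbtxp" (len 8), cursors c3@1 c1@3 c2@4, authorship ........
After op 3 (move_right): buffer="eozcbtxp" (len 8), cursors c3@2 c1@4 c2@5, authorship ........
After op 4 (insert('n')): buffer="eonzcnbntxp" (len 11), cursors c3@3 c1@6 c2@8, authorship ..3..1.2...
After op 5 (delete): buffer="eozcbtxp" (len 8), cursors c3@2 c1@4 c2@5, authorship ........
After op 6 (delete): buffer="eztxp" (len 5), cursors c3@1 c1@2 c2@2, authorship .....
After op 7 (delete): buffer="txp" (len 3), cursors c1@0 c2@0 c3@0, authorship ...
After op 8 (insert('j')): buffer="jjjtxp" (len 6), cursors c1@3 c2@3 c3@3, authorship 123...
Authorship (.=original, N=cursor N): 1 2 3 . . .
Index 1: author = 2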